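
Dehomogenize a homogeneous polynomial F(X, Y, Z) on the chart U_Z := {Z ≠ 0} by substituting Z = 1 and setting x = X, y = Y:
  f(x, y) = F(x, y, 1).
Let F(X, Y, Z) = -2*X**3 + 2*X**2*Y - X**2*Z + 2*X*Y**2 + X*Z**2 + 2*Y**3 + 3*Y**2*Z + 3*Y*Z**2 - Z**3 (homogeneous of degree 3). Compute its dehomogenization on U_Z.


f(x, y) = -2*x**3 + 2*x**2*y - x**2 + 2*x*y**2 + x + 2*y**3 + 3*y**2 + 3*y - 1

On U_Z we set Z = 1. Each monomial c·X^i·Y^j·Z^k in F becomes c·x^i·y^j·1^k = c·x^i·y^j.
Substituting Z = 1: F(X, Y, 1) = -2*x**3 + 2*x**2*y - x**2 + 2*x*y**2 + x + 2*y**3 + 3*y**2 + 3*y - 1.
Note: deg(f) ≤ deg(F) = 3; strict inequality happens when F is divisible by Z (lost terms).


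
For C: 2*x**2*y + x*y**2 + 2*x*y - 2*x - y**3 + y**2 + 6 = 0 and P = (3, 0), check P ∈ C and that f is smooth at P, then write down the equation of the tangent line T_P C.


Tangent line at P: -2*x + 24*y + 6 = 0.

Step 1: f(3, 0) = 0, so P lies on C.
Step 2: partial derivatives
  f_x(x, y) = 4*x*y + y**2 + 2*y - 2, f_y(x, y) = 2*x**2 + 2*x*y + 2*x - 3*y**2 + 2*y.
  f_x(P) = -2, f_y(P) = 24 (gradient nonzero, so P is smooth).
Step 3: tangent line at P: -2·(x − 3) + 24·(y − 0) = 0.
Expanding: -2*x + 24*y + 6 = 0.


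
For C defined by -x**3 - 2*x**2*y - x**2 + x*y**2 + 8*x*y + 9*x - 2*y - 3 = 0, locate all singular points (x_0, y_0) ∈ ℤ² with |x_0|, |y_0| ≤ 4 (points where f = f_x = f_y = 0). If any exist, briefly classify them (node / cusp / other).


Singular points: {(1, -2)}; classification: cusp.

Compute partial derivatives:
  f_x = -3*x**2 - 4*x*y - 2*x + y**2 + 8*y + 9.
  f_y = -2*x**2 + 2*x*y + 8*x - 2.
Scan x_0 ∈ {−4, ..., 4}. For each x_0, f_y(x_0, y) is a polynomial in y; find its integer roots y ∈ {−4, ..., 4}, then test f_x and f at those candidates.
  x = -4: f_y(-4, y) = -8*y - 66; no integer root y with |y| ≤ 4.
  x = -3: f_y(-3, y) = -6*y - 44; no integer root y with |y| ≤ 4.
  x = -2: f_y(-2, y) = -4*y - 26; no integer root y with |y| ≤ 4.
  x = -1: f_y(-1, y) = -2*y - 12; no integer root y with |y| ≤ 4.
  x = 0: f_y(0, y) = -2; no integer root y with |y| ≤ 4.
  x = 1: f_y(1, y) = 2*y + 4; vanishes at y ∈ {-2}. (1, -2): f_x = 0, f = 0 — SINGULAR.
  x = 2: f_y(2, y) = 4*y + 6; no integer root y with |y| ≤ 4.
  x = 3: f_y(3, y) = 6*y + 4; no integer root y with |y| ≤ 4.
  x = 4: f_y(4, y) = 8*y - 2; no integer root y with |y| ≤ 4.
Only singular point on the grid: (1, -2).
Classify: substitute x = 1 + u, y = -2 + v and expand: f = -u**3 - 2*u**2*v + u*v**2 + v**2.
No constant or linear terms (consistent with a singular point). Quadratic part: v**2. Cubic part: -u**3 - 2*u**2*v + u*v**2.
The quadratic part v**2 is a perfect square, so there is a single (double) tangent line v = 0, i.e. y = -2. Restricting the cubic part to that line (v = 0) leaves -u**3 ≠ 0, so f is not divisible by v and the branch is v² ≈ u**3 to lowest order — this is a cusp.
Classification: cusp.


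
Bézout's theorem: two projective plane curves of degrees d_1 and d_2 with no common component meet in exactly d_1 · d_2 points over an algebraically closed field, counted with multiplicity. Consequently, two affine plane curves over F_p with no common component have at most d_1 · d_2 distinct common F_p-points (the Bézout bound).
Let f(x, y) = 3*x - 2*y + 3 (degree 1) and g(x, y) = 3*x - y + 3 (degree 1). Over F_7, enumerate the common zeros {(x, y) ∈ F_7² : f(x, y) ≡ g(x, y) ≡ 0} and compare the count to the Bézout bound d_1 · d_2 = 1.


Common zeros: {(6, 0)}; count = 1; Bézout bound = 1.

deg(f) = 1, deg(g) = 1, so Bézout bound = 1.
Scan x ∈ F_7. For each x, list the y ∈ F_7 with f(x, y) ≡ 0 and those with g(x, y) ≡ 0 (mod 7); the common zeros in that column are the intersection.
  x = 0: f ≡ 0 at y ∈ {5}; g ≡ 0 at y ∈ {3}; common: ∅.
  x = 1: f ≡ 0 at y ∈ {3}; g ≡ 0 at y ∈ {6}; common: ∅.
  x = 2: f ≡ 0 at y ∈ {1}; g ≡ 0 at y ∈ {2}; common: ∅.
  x = 3: f ≡ 0 at y ∈ {6}; g ≡ 0 at y ∈ {5}; common: ∅.
  x = 4: f ≡ 0 at y ∈ {4}; g ≡ 0 at y ∈ {1}; common: ∅.
  x = 5: f ≡ 0 at y ∈ {2}; g ≡ 0 at y ∈ {4}; common: ∅.
  x = 6: f ≡ 0 at y ∈ {0}; g ≡ 0 at y ∈ {0}; common: {0}.
Collecting: common zeros = {(6, 0)}, so the count is 1.
Comparison with the Bézout bound: 1 ≤ 1 = deg(f)·deg(g), as expected for curves with no common component (the bound is attained).


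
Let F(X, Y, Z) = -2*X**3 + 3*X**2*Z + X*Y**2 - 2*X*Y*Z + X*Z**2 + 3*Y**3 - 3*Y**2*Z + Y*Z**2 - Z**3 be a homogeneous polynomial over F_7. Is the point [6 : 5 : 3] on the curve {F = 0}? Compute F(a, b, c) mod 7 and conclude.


F(6,5,3) ≡ 0 (mod 7); P is on the curve.

Evaluate F(6, 5, 3) term-by-term (mod 7).
  -2*X**3 ↦ -2·216·1·1 = -432
  3*X**2*Z ↦ 3·36·1·3 = 324
  X*Y**2 ↦ 1·6·25·1 = 150
  -2*X*Y*Z ↦ -2·6·5·3 = -180
  X*Z**2 ↦ 1·6·1·9 = 54
  3*Y**3 ↦ 3·1·125·1 = 375
  -3*Y**2*Z ↦ -3·1·25·3 = -225
  Y*Z**2 ↦ 1·1·5·9 = 45
  -Z**3 ↦ -1·1·1·27 = -27
Sum: F(6, 5, 3) = (-432) + (324) + (150) + (-180) + (54) + (375) + (-225) + (45) + (-27) = 84.
Reducing mod 7: 84 ≡ 0 (mod 7).
Since F(a, b, c) ≡ 0 (mod 7), P lies on the curve.


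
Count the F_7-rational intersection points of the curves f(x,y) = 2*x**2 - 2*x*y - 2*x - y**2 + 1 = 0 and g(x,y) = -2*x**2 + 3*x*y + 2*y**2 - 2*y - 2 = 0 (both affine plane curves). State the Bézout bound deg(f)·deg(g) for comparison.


Common zeros: ∅; count = 0; Bézout bound = 4.

deg(f) = 2, deg(g) = 2, so Bézout bound = 4.
Scan x ∈ F_7. For each x, list the y ∈ F_7 with f(x, y) ≡ 0 and those with g(x, y) ≡ 0 (mod 7); the common zeros in that column are the intersection.
  x = 0: f ≡ 0 at y ∈ {1, 6}; g ≡ 0 at y ∈ ∅; common: ∅.
  x = 1: f ≡ 0 at y ∈ {2, 3}; g ≡ 0 at y ∈ ∅; common: ∅.
  x = 2: f ≡ 0 at y ∈ {1, 2}; g ≡ 0 at y ∈ ∅; common: ∅.
  x = 3: f ≡ 0 at y ∈ {3, 5}; g ≡ 0 at y ∈ ∅; common: ∅.
  x = 4: f ≡ 0 at y ∈ ∅; g ≡ 0 at y ∈ {3, 6}; common: ∅.
  x = 5: f ≡ 0 at y ∈ ∅; g ≡ 0 at y ∈ {5, 6}; common: ∅.
  x = 6: f ≡ 0 at y ∈ ∅; g ≡ 0 at y ∈ {1, 5}; common: ∅.
Collecting: common zeros = ∅, so the count is 0.
Comparison with the Bézout bound: 0 ≤ 4 = deg(f)·deg(g), as expected for curves with no common component (the affine F_7-count falls short of the bound because intersections may lie at infinity, over extension fields, or carry multiplicity).


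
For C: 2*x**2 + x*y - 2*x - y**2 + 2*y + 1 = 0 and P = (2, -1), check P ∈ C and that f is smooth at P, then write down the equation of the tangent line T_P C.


Tangent line at P: 5*x + 6*y - 4 = 0.

Step 1: f(2, -1) = 0, so P lies on C.
Step 2: partial derivatives
  f_x(x, y) = 4*x + y - 2, f_y(x, y) = x - 2*y + 2.
  f_x(P) = 5, f_y(P) = 6 (gradient nonzero, so P is smooth).
Step 3: tangent line at P: 5·(x − 2) + 6·(y − -1) = 0.
Expanding: 5*x + 6*y - 4 = 0.


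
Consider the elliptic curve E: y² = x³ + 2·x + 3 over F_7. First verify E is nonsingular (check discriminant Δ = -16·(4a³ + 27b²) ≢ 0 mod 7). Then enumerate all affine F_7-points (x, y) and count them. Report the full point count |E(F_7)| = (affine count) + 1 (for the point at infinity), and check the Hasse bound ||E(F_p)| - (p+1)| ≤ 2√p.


Affine points = {(2, 1), (2, 6), (3, 1), (3, 6), (6, 0)}; affine count = 5; |E(F_7)| = 6.

Discriminant check: Δ ∝ 4a³ + 27b² = 4·2³ + 27·3² = 4·8 + 27·9 ≡ 2 (mod 7). Nonzero ⇒ E is nonsingular.
For each x ∈ F_7, compute rhs = x³ + 2·x + 3 mod 7, then count y ∈ F_7 with y² ≡ rhs.
  x = 0: rhs = 3, matching y values: none (0 points).
  x = 1: rhs = 6, matching y values: none (0 points).
  x = 2: rhs = 1, matching y values: 1, 6 (2 points).
  x = 3: rhs = 1, matching y values: 1, 6 (2 points).
  x = 4: rhs = 5, matching y values: none (0 points).
  x = 5: rhs = 5, matching y values: none (0 points).
  x = 6: rhs = 0, matching y values: 0 (1 points).
Total affine count: 5.
Full point count |E(F_7)| = 5 + 1 = 6.
Hasse bound: |6 − (7+1)| = |-2| = 2 ≤ 2√7 ≈ 5.2915 ✓.


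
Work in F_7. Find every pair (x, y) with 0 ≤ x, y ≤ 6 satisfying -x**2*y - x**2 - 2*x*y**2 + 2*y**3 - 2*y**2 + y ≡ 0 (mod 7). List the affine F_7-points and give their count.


Affine F_7-points: {(0, 0), (1, 4), (1, 6), (4, 2), (4, 5), (5, 2)}; count = 6.

For each of the 49 pairs (x, y) ∈ F_7², evaluate f(x, y) mod 7. Record the zeros.
  x = 0: [0↦0, 1↦1, 2↦3, 3↦4, 4↦2, 5↦2, 6↦2]  zeros at y ∈ {0}
  x = 1: [0↦6, 1↦4, 2↦6, 3↦3, 4↦0, 5↦2, 6↦0]  zeros at y ∈ {4, 6}
  x = 2: [0↦3, 1↦3, 2↦3, 3↦1, 4↦2, 5↦4, 6↦5]  zeros at y ∈ ∅
  x = 3: [0↦5, 1↦5, 2↦1, 3↦5, 4↦1, 5↦1, 6↦3]  zeros at y ∈ ∅
  x = 4: [0↦5, 1↦3, 2↦0, 3↦1, 4↦4, 5↦0, 6↦1]  zeros at y ∈ {2, 5}
  x = 5: [0↦3, 1↦4, 2↦0, 3↦3, 4↦4, 5↦1, 6↦6]  zeros at y ∈ {2}
  x = 6: [0↦6, 1↦1, 2↦1, 3↦4, 4↦1, 5↦4, 6↦4]  zeros at y ∈ ∅
Collecting zeros: affine points = {(0, 0), (1, 4), (1, 6), (4, 2), (4, 5), (5, 2)}.
Total count |C(F_7)_aff| = 6.


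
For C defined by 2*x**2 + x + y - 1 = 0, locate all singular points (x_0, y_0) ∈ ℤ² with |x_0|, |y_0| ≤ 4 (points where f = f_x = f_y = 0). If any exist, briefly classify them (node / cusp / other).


No singular points in the scanned grid; C is smooth there.

Compute partial derivatives:
  f_x = 4*x + 1.
  f_y = 1.
f_y = 1 is a nonzero constant, so f_y never vanishes: no point (x, y) can satisfy f = f_x = f_y = 0. In particular no (x, y) ∈ {−4, ..., 4}² is singular; the curve is smooth.


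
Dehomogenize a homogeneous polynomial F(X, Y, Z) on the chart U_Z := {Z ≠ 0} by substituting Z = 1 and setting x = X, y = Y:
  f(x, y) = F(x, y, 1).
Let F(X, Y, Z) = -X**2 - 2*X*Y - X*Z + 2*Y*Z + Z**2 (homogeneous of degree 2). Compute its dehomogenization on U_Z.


f(x, y) = -x**2 - 2*x*y - x + 2*y + 1

On U_Z we set Z = 1. Each monomial c·X^i·Y^j·Z^k in F becomes c·x^i·y^j·1^k = c·x^i·y^j.
Substituting Z = 1: F(X, Y, 1) = -x**2 - 2*x*y - x + 2*y + 1.
Note: deg(f) ≤ deg(F) = 2; strict inequality happens when F is divisible by Z (lost terms).


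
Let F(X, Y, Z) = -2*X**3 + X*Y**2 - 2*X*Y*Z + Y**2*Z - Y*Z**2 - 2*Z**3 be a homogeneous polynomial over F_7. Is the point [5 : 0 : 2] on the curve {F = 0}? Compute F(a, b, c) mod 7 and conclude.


F(5,0,2) ≡ 0 (mod 7); P is on the curve.

Evaluate F(5, 0, 2) term-by-term (mod 7).
  -2*X**3 ↦ -2·125·1·1 = -250
  X*Y**2 ↦ 1·5·0·1 = 0
  -2*X*Y*Z ↦ -2·5·0·2 = 0
  Y**2*Z ↦ 1·1·0·2 = 0
  -Y*Z**2 ↦ -1·1·0·4 = 0
  -2*Z**3 ↦ -2·1·1·8 = -16
Sum: F(5, 0, 2) = (-250) + (0) + (0) + (0) + (0) + (-16) = -266.
Reducing mod 7: -266 ≡ 0 (mod 7).
Since F(a, b, c) ≡ 0 (mod 7), P lies on the curve.


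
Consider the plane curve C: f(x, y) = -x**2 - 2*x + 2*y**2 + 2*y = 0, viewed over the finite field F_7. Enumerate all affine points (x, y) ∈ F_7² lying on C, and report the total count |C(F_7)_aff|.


Affine F_7-points: {(0, 0), (0, 6), (1, 3), (4, 3), (5, 0), (5, 6)}; count = 6.

For each of the 49 pairs (x, y) ∈ F_7², evaluate f(x, y) mod 7. Record the zeros.
  x = 0: [0↦0, 1↦4, 2↦5, 3↦3, 4↦5, 5↦4, 6↦0]  zeros at y ∈ {0, 6}
  x = 1: [0↦4, 1↦1, 2↦2, 3↦0, 4↦2, 5↦1, 6↦4]  zeros at y ∈ {3}
  x = 2: [0↦6, 1↦3, 2↦4, 3↦2, 4↦4, 5↦3, 6↦6]  zeros at y ∈ ∅
  x = 3: [0↦6, 1↦3, 2↦4, 3↦2, 4↦4, 5↦3, 6↦6]  zeros at y ∈ ∅
  x = 4: [0↦4, 1↦1, 2↦2, 3↦0, 4↦2, 5↦1, 6↦4]  zeros at y ∈ {3}
  x = 5: [0↦0, 1↦4, 2↦5, 3↦3, 4↦5, 5↦4, 6↦0]  zeros at y ∈ {0, 6}
  x = 6: [0↦1, 1↦5, 2↦6, 3↦4, 4↦6, 5↦5, 6↦1]  zeros at y ∈ ∅
Collecting zeros: affine points = {(0, 0), (0, 6), (1, 3), (4, 3), (5, 0), (5, 6)}.
Total count |C(F_7)_aff| = 6.


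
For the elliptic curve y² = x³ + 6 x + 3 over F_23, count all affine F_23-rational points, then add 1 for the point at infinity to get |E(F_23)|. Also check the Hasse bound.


Affine points = {(0, 7), (0, 16), (2, 0), (3, 5), (3, 18), (6, 5), (6, 18), (9, 2), (9, 21), (12, 3), (12, 20), (13, 1), (13, 22), (14, 5), (14, 18), (15, 8), (15, 15), (16, 3), (16, 20), (17, 2), (17, 21), (18, 3), (18, 20), (20, 2), (20, 21), (21, 11), (21, 12)}; affine count = 27; |E(F_23)| = 28.

Discriminant check: Δ ∝ 4a³ + 27b² = 4·6³ + 27·3² = 4·216 + 27·9 ≡ 3 (mod 23). Nonzero ⇒ E is nonsingular.
For each x ∈ F_23, compute rhs = x³ + 6·x + 3 mod 23, then count y ∈ F_23 with y² ≡ rhs.
  x = 0: rhs = 3, matching y values: 7, 16 (2 points).
  x = 1: rhs = 10, matching y values: none (0 points).
  x = 2: rhs = 0, matching y values: 0 (1 points).
  x = 3: rhs = 2, matching y values: 5, 18 (2 points).
  x = 4: rhs = 22, matching y values: none (0 points).
  x = 5: rhs = 20, matching y values: none (0 points).
  x = 6: rhs = 2, matching y values: 5, 18 (2 points).
  x = 7: rhs = 20, matching y values: none (0 points).
  x = 8: rhs = 11, matching y values: none (0 points).
  x = 9: rhs = 4, matching y values: 2, 21 (2 points).
  x = 10: rhs = 5, matching y values: none (0 points).
  x = 11: rhs = 20, matching y values: none (0 points).
  x = 12: rhs = 9, matching y values: 3, 20 (2 points).
  x = 13: rhs = 1, matching y values: 1, 22 (2 points).
  x = 14: rhs = 2, matching y values: 5, 18 (2 points).
  x = 15: rhs = 18, matching y values: 8, 15 (2 points).
  x = 16: rhs = 9, matching y values: 3, 20 (2 points).
  x = 17: rhs = 4, matching y values: 2, 21 (2 points).
  x = 18: rhs = 9, matching y values: 3, 20 (2 points).
  x = 19: rhs = 7, matching y values: none (0 points).
  x = 20: rhs = 4, matching y values: 2, 21 (2 points).
  x = 21: rhs = 6, matching y values: 11, 12 (2 points).
  x = 22: rhs = 19, matching y values: none (0 points).
Total affine count: 27.
Full point count |E(F_23)| = 27 + 1 = 28.
Hasse bound: |28 − (23+1)| = |4| = 4 ≤ 2√23 ≈ 9.5917 ✓.


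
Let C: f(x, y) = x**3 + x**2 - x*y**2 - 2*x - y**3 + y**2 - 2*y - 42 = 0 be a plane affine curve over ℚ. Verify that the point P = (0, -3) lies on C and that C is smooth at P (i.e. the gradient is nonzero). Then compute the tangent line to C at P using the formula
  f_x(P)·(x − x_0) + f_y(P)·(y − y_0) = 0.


Tangent line at P: -11*x - 35*y - 105 = 0.

Step 1: f(0, -3) = 0, so P lies on C.
Step 2: partial derivatives
  f_x(x, y) = 3*x**2 + 2*x - y**2 - 2, f_y(x, y) = -2*x*y - 3*y**2 + 2*y - 2.
  f_x(P) = -11, f_y(P) = -35 (gradient nonzero, so P is smooth).
Step 3: tangent line at P: -11·(x − 0) + -35·(y − -3) = 0.
Expanding: -11*x - 35*y - 105 = 0.


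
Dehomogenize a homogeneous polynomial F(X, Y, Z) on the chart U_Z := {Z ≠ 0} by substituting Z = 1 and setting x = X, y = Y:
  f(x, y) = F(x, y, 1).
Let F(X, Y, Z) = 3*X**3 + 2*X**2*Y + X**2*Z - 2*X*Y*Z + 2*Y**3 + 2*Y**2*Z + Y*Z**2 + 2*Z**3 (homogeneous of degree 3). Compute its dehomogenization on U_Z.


f(x, y) = 3*x**3 + 2*x**2*y + x**2 - 2*x*y + 2*y**3 + 2*y**2 + y + 2

On U_Z we set Z = 1. Each monomial c·X^i·Y^j·Z^k in F becomes c·x^i·y^j·1^k = c·x^i·y^j.
Substituting Z = 1: F(X, Y, 1) = 3*x**3 + 2*x**2*y + x**2 - 2*x*y + 2*y**3 + 2*y**2 + y + 2.
Note: deg(f) ≤ deg(F) = 3; strict inequality happens when F is divisible by Z (lost terms).


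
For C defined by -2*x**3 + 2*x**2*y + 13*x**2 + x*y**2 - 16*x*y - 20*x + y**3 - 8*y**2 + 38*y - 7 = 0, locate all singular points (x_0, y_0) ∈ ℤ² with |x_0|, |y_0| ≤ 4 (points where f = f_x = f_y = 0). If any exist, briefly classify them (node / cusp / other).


Singular points: {(3, 2)}; classification: node.

Compute partial derivatives:
  f_x = -6*x**2 + 4*x*y + 26*x + y**2 - 16*y - 20.
  f_y = 2*x**2 + 2*x*y - 16*x + 3*y**2 - 16*y + 38.
Scan x_0 ∈ {−4, ..., 4}. For each x_0, f_y(x_0, y) is a polynomial in y; find its integer roots y ∈ {−4, ..., 4}, then test f_x and f at those candidates.
  x = -4: f_y(-4, y) = 3*y**2 - 24*y + 134; no integer root y with |y| ≤ 4.
  x = -3: f_y(-3, y) = 3*y**2 - 22*y + 104; no integer root y with |y| ≤ 4.
  x = -2: f_y(-2, y) = 3*y**2 - 20*y + 78; no integer root y with |y| ≤ 4.
  x = -1: f_y(-1, y) = 3*y**2 - 18*y + 56; no integer root y with |y| ≤ 4.
  x = 0: f_y(0, y) = 3*y**2 - 16*y + 38; no integer root y with |y| ≤ 4.
  x = 1: f_y(1, y) = 3*y**2 - 14*y + 24; no integer root y with |y| ≤ 4.
  x = 2: f_y(2, y) = 3*y**2 - 12*y + 14; no integer root y with |y| ≤ 4.
  x = 3: f_y(3, y) = 3*y**2 - 10*y + 8; vanishes at y ∈ {2}. (3, 2): f_x = 0, f = 0 — SINGULAR.
  x = 4: f_y(4, y) = 3*y**2 - 8*y + 6; no integer root y with |y| ≤ 4.
Only singular point on the grid: (3, 2).
Classify: substitute x = 3 + u, y = 2 + v and expand: f = -2*u**3 + 2*u**2*v - u**2 + u*v**2 + v**3 + v**2.
No constant or linear terms (consistent with a singular point). Quadratic part: -u**2 + v**2. Cubic part: -2*u**3 + 2*u**2*v + u*v**2 + v**3.
The quadratic part v**2 - u**2 = (v − u)(v + u) splits into two distinct linear factors, so there are two distinct tangent lines y − 2 = ±(x − 3) — this is a node (ordinary double point).
Classification: node.


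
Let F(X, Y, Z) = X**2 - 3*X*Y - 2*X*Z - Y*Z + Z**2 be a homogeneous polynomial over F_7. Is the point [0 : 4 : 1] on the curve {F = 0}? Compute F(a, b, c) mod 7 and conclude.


F(0,4,1) ≡ 4 (mod 7); P is NOT on the curve.

Evaluate F(0, 4, 1) term-by-term (mod 7).
  X**2 ↦ 1·0·1·1 = 0
  -3*X*Y ↦ -3·0·4·1 = 0
  -2*X*Z ↦ -2·0·1·1 = 0
  -Y*Z ↦ -1·1·4·1 = -4
  Z**2 ↦ 1·1·1·1 = 1
Sum: F(0, 4, 1) = (0) + (0) + (0) + (-4) + (1) = -3.
Reducing mod 7: -3 ≡ 4 (mod 7).
Since F(a, b, c) ≡ 4 ≠ 0 (mod 7), P does NOT lie on the curve.


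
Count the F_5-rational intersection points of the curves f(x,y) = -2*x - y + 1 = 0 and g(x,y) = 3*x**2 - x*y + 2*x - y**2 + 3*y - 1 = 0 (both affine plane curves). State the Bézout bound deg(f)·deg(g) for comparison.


Common zeros: ∅; count = 0; Bézout bound = 2.

deg(f) = 1, deg(g) = 2, so Bézout bound = 2.
Scan x ∈ F_5. For each x, list the y ∈ F_5 with f(x, y) ≡ 0 and those with g(x, y) ≡ 0 (mod 5); the common zeros in that column are the intersection.
  x = 0: f ≡ 0 at y ∈ {1}; g ≡ 0 at y ∈ {4}; common: ∅.
  x = 1: f ≡ 0 at y ∈ {4}; g ≡ 0 at y ∈ {1}; common: ∅.
  x = 2: f ≡ 0 at y ∈ {2}; g ≡ 0 at y ∈ {0, 1}; common: ∅.
  x = 3: f ≡ 0 at y ∈ {0}; g ≡ 0 at y ∈ ∅; common: ∅.
  x = 4: f ≡ 0 at y ∈ {3}; g ≡ 0 at y ∈ {0, 4}; common: ∅.
Collecting: common zeros = ∅, so the count is 0.
Comparison with the Bézout bound: 0 ≤ 2 = deg(f)·deg(g), as expected for curves with no common component (the affine F_5-count falls short of the bound because intersections may lie at infinity, over extension fields, or carry multiplicity).


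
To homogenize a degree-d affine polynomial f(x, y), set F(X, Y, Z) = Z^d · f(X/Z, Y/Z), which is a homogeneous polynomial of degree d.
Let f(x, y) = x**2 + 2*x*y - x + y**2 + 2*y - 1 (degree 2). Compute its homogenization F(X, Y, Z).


F(X, Y, Z) = X**2 + 2*X*Y - X*Z + Y**2 + 2*Y*Z - Z**2

deg(f) = 2.
Substitute x = X/Z, y = Y/Z into f, then multiply by Z^2.
  monomial 1·x^2·y^0 ↦ 1·X^2·Y^0·Z^0.
  monomial 2·x^1·y^1 ↦ 2·X^1·Y^1·Z^0.
  monomial -1·x^1·y^0 ↦ -1·X^1·Y^0·Z^1.
  monomial 1·x^0·y^2 ↦ 1·X^0·Y^2·Z^0.
  monomial 2·x^0·y^1 ↦ 2·X^0·Y^1·Z^1.
  monomial -1·x^0·y^0 ↦ -1·X^0·Y^0·Z^2.
Collecting: F(X, Y, Z) = X**2 + 2*X*Y - X*Z + Y**2 + 2*Y*Z - Z**2.


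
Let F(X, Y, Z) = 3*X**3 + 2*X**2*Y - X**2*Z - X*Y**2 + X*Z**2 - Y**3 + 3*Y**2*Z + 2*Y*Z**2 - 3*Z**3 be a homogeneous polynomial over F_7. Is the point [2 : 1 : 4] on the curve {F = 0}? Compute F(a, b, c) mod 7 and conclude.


F(2,1,4) ≡ 2 (mod 7); P is NOT on the curve.

Evaluate F(2, 1, 4) term-by-term (mod 7).
  3*X**3 ↦ 3·8·1·1 = 24
  2*X**2*Y ↦ 2·4·1·1 = 8
  -X**2*Z ↦ -1·4·1·4 = -16
  -X*Y**2 ↦ -1·2·1·1 = -2
  X*Z**2 ↦ 1·2·1·16 = 32
  -Y**3 ↦ -1·1·1·1 = -1
  3*Y**2*Z ↦ 3·1·1·4 = 12
  2*Y*Z**2 ↦ 2·1·1·16 = 32
  -3*Z**3 ↦ -3·1·1·64 = -192
Sum: F(2, 1, 4) = (24) + (8) + (-16) + (-2) + (32) + (-1) + (12) + (32) + (-192) = -103.
Reducing mod 7: -103 ≡ 2 (mod 7).
Since F(a, b, c) ≡ 2 ≠ 0 (mod 7), P does NOT lie on the curve.


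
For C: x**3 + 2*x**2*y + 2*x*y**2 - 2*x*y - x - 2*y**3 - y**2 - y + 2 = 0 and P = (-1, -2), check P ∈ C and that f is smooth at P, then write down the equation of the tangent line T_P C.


Tangent line at P: 22*x - 9*y + 4 = 0.

Step 1: f(-1, -2) = 0, so P lies on C.
Step 2: partial derivatives
  f_x(x, y) = 3*x**2 + 4*x*y + 2*y**2 - 2*y - 1, f_y(x, y) = 2*x**2 + 4*x*y - 2*x - 6*y**2 - 2*y - 1.
  f_x(P) = 22, f_y(P) = -9 (gradient nonzero, so P is smooth).
Step 3: tangent line at P: 22·(x − -1) + -9·(y − -2) = 0.
Expanding: 22*x - 9*y + 4 = 0.


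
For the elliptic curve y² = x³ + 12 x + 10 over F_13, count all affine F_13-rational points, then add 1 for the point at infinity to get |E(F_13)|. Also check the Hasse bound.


Affine points = {(0, 6), (0, 7), (1, 6), (1, 7), (2, 4), (2, 9), (5, 0), (6, 5), (6, 8), (10, 5), (10, 8), (11, 2), (11, 11), (12, 6), (12, 7)}; affine count = 15; |E(F_13)| = 16.

Discriminant check: Δ ∝ 4a³ + 27b² = 4·12³ + 27·10² = 4·1728 + 27·100 ≡ 5 (mod 13). Nonzero ⇒ E is nonsingular.
For each x ∈ F_13, compute rhs = x³ + 12·x + 10 mod 13, then count y ∈ F_13 with y² ≡ rhs.
  x = 0: rhs = 10, matching y values: 6, 7 (2 points).
  x = 1: rhs = 10, matching y values: 6, 7 (2 points).
  x = 2: rhs = 3, matching y values: 4, 9 (2 points).
  x = 3: rhs = 8, matching y values: none (0 points).
  x = 4: rhs = 5, matching y values: none (0 points).
  x = 5: rhs = 0, matching y values: 0 (1 points).
  x = 6: rhs = 12, matching y values: 5, 8 (2 points).
  x = 7: rhs = 8, matching y values: none (0 points).
  x = 8: rhs = 7, matching y values: none (0 points).
  x = 9: rhs = 2, matching y values: none (0 points).
  x = 10: rhs = 12, matching y values: 5, 8 (2 points).
  x = 11: rhs = 4, matching y values: 2, 11 (2 points).
  x = 12: rhs = 10, matching y values: 6, 7 (2 points).
Total affine count: 15.
Full point count |E(F_13)| = 15 + 1 = 16.
Hasse bound: |16 − (13+1)| = |2| = 2 ≤ 2√13 ≈ 7.2111 ✓.


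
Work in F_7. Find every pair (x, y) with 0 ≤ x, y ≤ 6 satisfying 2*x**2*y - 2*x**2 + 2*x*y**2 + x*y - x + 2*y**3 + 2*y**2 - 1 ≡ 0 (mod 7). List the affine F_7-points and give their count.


Affine F_7-points: {(2, 1), (2, 2), (4, 2), (5, 0)}; count = 4.

For each of the 49 pairs (x, y) ∈ F_7², evaluate f(x, y) mod 7. Record the zeros.
  x = 0: [0↦6, 1↦3, 2↦2, 3↦1, 4↦5, 5↦5, 6↦6]  zeros at y ∈ ∅
  x = 1: [0↦3, 1↦5, 2↦6, 3↦4, 4↦4, 5↦4, 6↦2]  zeros at y ∈ ∅
  x = 2: [0↦3, 1↦0, 2↦0, 3↦1, 4↦1, 5↦5, 6↦4]  zeros at y ∈ {1, 2}
  x = 3: [0↦6, 1↦2, 2↦5, 3↦6, 4↦3, 5↦1, 6↦5]  zeros at y ∈ ∅
  x = 4: [0↦5, 1↦4, 2↦0, 3↦5, 4↦3, 5↦6, 6↦5]  zeros at y ∈ {2}
  x = 5: [0↦0, 1↦6, 2↦6, 3↦5, 4↦1, 5↦6, 6↦4]  zeros at y ∈ {0}
  x = 6: [0↦5, 1↦1, 2↦2, 3↦6, 4↦4, 5↦1, 6↦2]  zeros at y ∈ ∅
Collecting zeros: affine points = {(2, 1), (2, 2), (4, 2), (5, 0)}.
Total count |C(F_7)_aff| = 4.


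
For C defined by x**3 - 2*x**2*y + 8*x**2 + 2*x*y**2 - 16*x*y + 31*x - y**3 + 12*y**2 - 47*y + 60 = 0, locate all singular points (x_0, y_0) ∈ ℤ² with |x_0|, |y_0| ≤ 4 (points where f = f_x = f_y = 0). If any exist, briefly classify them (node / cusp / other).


Singular points: {(-1, 3)}; classification: node.

Compute partial derivatives:
  f_x = 3*x**2 - 4*x*y + 16*x + 2*y**2 - 16*y + 31.
  f_y = -2*x**2 + 4*x*y - 16*x - 3*y**2 + 24*y - 47.
Scan x_0 ∈ {−4, ..., 4}. For each x_0, f_y(x_0, y) is a polynomial in y; find its integer roots y ∈ {−4, ..., 4}, then test f_x and f at those candidates.
  x = -4: f_y(-4, y) = -3*y**2 + 8*y - 15; no integer root y with |y| ≤ 4.
  x = -3: f_y(-3, y) = -3*y**2 + 12*y - 17; no integer root y with |y| ≤ 4.
  x = -2: f_y(-2, y) = -3*y**2 + 16*y - 23; no integer root y with |y| ≤ 4.
  x = -1: f_y(-1, y) = -3*y**2 + 20*y - 33; vanishes at y ∈ {3}. (-1, 3): f_x = 0, f = 0 — SINGULAR.
  x = 0: f_y(0, y) = -3*y**2 + 24*y - 47; no integer root y with |y| ≤ 4.
  x = 1: f_y(1, y) = -3*y**2 + 28*y - 65; no integer root y with |y| ≤ 4.
  x = 2: f_y(2, y) = -3*y**2 + 32*y - 87; no integer root y with |y| ≤ 4.
  x = 3: f_y(3, y) = -3*y**2 + 36*y - 113; no integer root y with |y| ≤ 4.
  x = 4: f_y(4, y) = -3*y**2 + 40*y - 143; no integer root y with |y| ≤ 4.
Only singular point on the grid: (-1, 3).
Classify: substitute x = -1 + u, y = 3 + v and expand: f = u**3 - 2*u**2*v - u**2 + 2*u*v**2 - v**3 + v**2.
No constant or linear terms (consistent with a singular point). Quadratic part: -u**2 + v**2. Cubic part: u**3 - 2*u**2*v + 2*u*v**2 - v**3.
The quadratic part v**2 - u**2 = (v − u)(v + u) splits into two distinct linear factors, so there are two distinct tangent lines y − 3 = ±(x − -1) — this is a node (ordinary double point).
Classification: node.


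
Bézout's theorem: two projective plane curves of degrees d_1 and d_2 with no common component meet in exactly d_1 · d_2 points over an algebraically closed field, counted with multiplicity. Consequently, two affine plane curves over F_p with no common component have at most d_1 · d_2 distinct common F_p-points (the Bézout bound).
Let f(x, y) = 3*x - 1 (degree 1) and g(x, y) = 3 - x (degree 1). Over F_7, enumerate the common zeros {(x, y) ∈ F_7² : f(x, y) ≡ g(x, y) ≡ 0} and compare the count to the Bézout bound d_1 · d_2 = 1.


Common zeros: ∅; count = 0; Bézout bound = 1.

deg(f) = 1, deg(g) = 1, so Bézout bound = 1.
Scan x ∈ F_7. For each x, list the y ∈ F_7 with f(x, y) ≡ 0 and those with g(x, y) ≡ 0 (mod 7); the common zeros in that column are the intersection.
  x = 0: f ≡ 0 at y ∈ ∅; g ≡ 0 at y ∈ ∅; common: ∅.
  x = 1: f ≡ 0 at y ∈ ∅; g ≡ 0 at y ∈ ∅; common: ∅.
  x = 2: f ≡ 0 at y ∈ ∅; g ≡ 0 at y ∈ ∅; common: ∅.
  x = 3: f ≡ 0 at y ∈ ∅; g ≡ 0 at y ∈ {0, 1, 2, 3, 4, 5, 6}; common: ∅.
  x = 4: f ≡ 0 at y ∈ ∅; g ≡ 0 at y ∈ ∅; common: ∅.
  x = 5: f ≡ 0 at y ∈ {0, 1, 2, 3, 4, 5, 6}; g ≡ 0 at y ∈ ∅; common: ∅.
  x = 6: f ≡ 0 at y ∈ ∅; g ≡ 0 at y ∈ ∅; common: ∅.
Collecting: common zeros = ∅, so the count is 0.
Comparison with the Bézout bound: 0 ≤ 1 = deg(f)·deg(g), as expected for curves with no common component (the affine F_7-count falls short of the bound because intersections may lie at infinity, over extension fields, or carry multiplicity).


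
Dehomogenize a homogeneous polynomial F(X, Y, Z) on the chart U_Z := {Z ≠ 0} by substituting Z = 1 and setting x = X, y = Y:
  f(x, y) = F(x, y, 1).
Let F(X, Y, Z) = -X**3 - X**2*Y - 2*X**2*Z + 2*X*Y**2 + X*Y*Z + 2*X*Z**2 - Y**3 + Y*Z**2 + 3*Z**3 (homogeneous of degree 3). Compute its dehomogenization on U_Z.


f(x, y) = -x**3 - x**2*y - 2*x**2 + 2*x*y**2 + x*y + 2*x - y**3 + y + 3

On U_Z we set Z = 1. Each monomial c·X^i·Y^j·Z^k in F becomes c·x^i·y^j·1^k = c·x^i·y^j.
Substituting Z = 1: F(X, Y, 1) = -x**3 - x**2*y - 2*x**2 + 2*x*y**2 + x*y + 2*x - y**3 + y + 3.
Note: deg(f) ≤ deg(F) = 3; strict inequality happens when F is divisible by Z (lost terms).


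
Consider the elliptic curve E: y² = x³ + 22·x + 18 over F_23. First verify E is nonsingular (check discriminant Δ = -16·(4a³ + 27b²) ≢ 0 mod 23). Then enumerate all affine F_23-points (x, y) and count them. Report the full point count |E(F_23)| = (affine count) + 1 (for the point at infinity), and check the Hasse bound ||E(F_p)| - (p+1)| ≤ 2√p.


Affine points = {(0, 8), (0, 15), (1, 8), (1, 15), (2, 1), (2, 22), (4, 3), (4, 20), (5, 0), (7, 3), (7, 20), (8, 4), (8, 19), (9, 5), (9, 18), (11, 2), (11, 21), (12, 3), (12, 20), (16, 2), (16, 21), (18, 6), (18, 17), (19, 2), (19, 21), (21, 9), (21, 14), (22, 8), (22, 15)}; affine count = 29; |E(F_23)| = 30.

Discriminant check: Δ ∝ 4a³ + 27b² = 4·22³ + 27·18² = 4·10648 + 27·324 ≡ 4 (mod 23). Nonzero ⇒ E is nonsingular.
For each x ∈ F_23, compute rhs = x³ + 22·x + 18 mod 23, then count y ∈ F_23 with y² ≡ rhs.
  x = 0: rhs = 18, matching y values: 8, 15 (2 points).
  x = 1: rhs = 18, matching y values: 8, 15 (2 points).
  x = 2: rhs = 1, matching y values: 1, 22 (2 points).
  x = 3: rhs = 19, matching y values: none (0 points).
  x = 4: rhs = 9, matching y values: 3, 20 (2 points).
  x = 5: rhs = 0, matching y values: 0 (1 points).
  x = 6: rhs = 21, matching y values: none (0 points).
  x = 7: rhs = 9, matching y values: 3, 20 (2 points).
  x = 8: rhs = 16, matching y values: 4, 19 (2 points).
  x = 9: rhs = 2, matching y values: 5, 18 (2 points).
  x = 10: rhs = 19, matching y values: none (0 points).
  x = 11: rhs = 4, matching y values: 2, 21 (2 points).
  x = 12: rhs = 9, matching y values: 3, 20 (2 points).
  x = 13: rhs = 17, matching y values: none (0 points).
  x = 14: rhs = 11, matching y values: none (0 points).
  x = 15: rhs = 20, matching y values: none (0 points).
  x = 16: rhs = 4, matching y values: 2, 21 (2 points).
  x = 17: rhs = 15, matching y values: none (0 points).
  x = 18: rhs = 13, matching y values: 6, 17 (2 points).
  x = 19: rhs = 4, matching y values: 2, 21 (2 points).
  x = 20: rhs = 17, matching y values: none (0 points).
  x = 21: rhs = 12, matching y values: 9, 14 (2 points).
  x = 22: rhs = 18, matching y values: 8, 15 (2 points).
Total affine count: 29.
Full point count |E(F_23)| = 29 + 1 = 30.
Hasse bound: |30 − (23+1)| = |6| = 6 ≤ 2√23 ≈ 9.5917 ✓.


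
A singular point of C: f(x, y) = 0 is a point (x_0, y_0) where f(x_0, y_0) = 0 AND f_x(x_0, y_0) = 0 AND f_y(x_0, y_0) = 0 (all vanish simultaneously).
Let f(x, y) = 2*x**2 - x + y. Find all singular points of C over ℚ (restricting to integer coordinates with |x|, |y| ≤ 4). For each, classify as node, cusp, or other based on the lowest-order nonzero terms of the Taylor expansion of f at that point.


No singular points in the scanned grid; C is smooth there.

Compute partial derivatives:
  f_x = 4*x - 1.
  f_y = 1.
f_y = 1 is a nonzero constant, so f_y never vanishes: no point (x, y) can satisfy f = f_x = f_y = 0. In particular no (x, y) ∈ {−4, ..., 4}² is singular; the curve is smooth.


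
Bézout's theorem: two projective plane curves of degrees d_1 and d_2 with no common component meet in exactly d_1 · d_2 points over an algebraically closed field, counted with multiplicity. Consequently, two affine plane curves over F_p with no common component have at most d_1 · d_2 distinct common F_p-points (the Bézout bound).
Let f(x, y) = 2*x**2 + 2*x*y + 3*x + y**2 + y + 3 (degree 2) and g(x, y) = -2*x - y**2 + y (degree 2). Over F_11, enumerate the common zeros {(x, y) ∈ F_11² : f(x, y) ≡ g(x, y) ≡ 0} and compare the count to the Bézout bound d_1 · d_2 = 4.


Common zeros: {(5, 8)}; count = 1; Bézout bound = 4.

deg(f) = 2, deg(g) = 2, so Bézout bound = 4.
Scan x ∈ F_11. For each x, list the y ∈ F_11 with f(x, y) ≡ 0 and those with g(x, y) ≡ 0 (mod 11); the common zeros in that column are the intersection.
  x = 0: f ≡ 0 at y ∈ {5}; g ≡ 0 at y ∈ {0, 1}; common: ∅.
  x = 1: f ≡ 0 at y ∈ ∅; g ≡ 0 at y ∈ {5, 7}; common: ∅.
  x = 2: f ≡ 0 at y ∈ {8, 9}; g ≡ 0 at y ∈ ∅; common: ∅.
  x = 3: f ≡ 0 at y ∈ ∅; g ≡ 0 at y ∈ ∅; common: ∅.
  x = 4: f ≡ 0 at y ∈ {4, 9}; g ≡ 0 at y ∈ ∅; common: ∅.
  x = 5: f ≡ 0 at y ∈ {3, 8}; g ≡ 0 at y ∈ {4, 8}; common: {8}.
  x = 6: f ≡ 0 at y ∈ ∅; g ≡ 0 at y ∈ ∅; common: ∅.
  x = 7: f ≡ 0 at y ∈ {3, 4}; g ≡ 0 at y ∈ {6}; common: ∅.
  x = 8: f ≡ 0 at y ∈ ∅; g ≡ 0 at y ∈ {3, 9}; common: ∅.
  x = 9: f ≡ 0 at y ∈ {7}; g ≡ 0 at y ∈ ∅; common: ∅.
  x = 10: f ≡ 0 at y ∈ {5, 7}; g ≡ 0 at y ∈ {2, 10}; common: ∅.
Collecting: common zeros = {(5, 8)}, so the count is 1.
Comparison with the Bézout bound: 1 ≤ 4 = deg(f)·deg(g), as expected for curves with no common component (the affine F_11-count falls short of the bound because intersections may lie at infinity, over extension fields, or carry multiplicity).


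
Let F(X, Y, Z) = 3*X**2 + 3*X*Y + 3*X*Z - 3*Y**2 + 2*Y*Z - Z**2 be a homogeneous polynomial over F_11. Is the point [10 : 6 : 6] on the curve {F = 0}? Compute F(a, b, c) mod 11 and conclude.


F(10,6,6) ≡ 5 (mod 11); P is NOT on the curve.

Evaluate F(10, 6, 6) term-by-term (mod 11).
  3*X**2 ↦ 3·100·1·1 = 300
  3*X*Y ↦ 3·10·6·1 = 180
  3*X*Z ↦ 3·10·1·6 = 180
  -3*Y**2 ↦ -3·1·36·1 = -108
  2*Y*Z ↦ 2·1·6·6 = 72
  -Z**2 ↦ -1·1·1·36 = -36
Sum: F(10, 6, 6) = (300) + (180) + (180) + (-108) + (72) + (-36) = 588.
Reducing mod 11: 588 ≡ 5 (mod 11).
Since F(a, b, c) ≡ 5 ≠ 0 (mod 11), P does NOT lie on the curve.


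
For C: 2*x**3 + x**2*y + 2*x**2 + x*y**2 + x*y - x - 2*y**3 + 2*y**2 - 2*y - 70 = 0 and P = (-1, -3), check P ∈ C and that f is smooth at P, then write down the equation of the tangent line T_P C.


Tangent line at P: 13*x - 62*y - 173 = 0.

Step 1: f(-1, -3) = 0, so P lies on C.
Step 2: partial derivatives
  f_x(x, y) = 6*x**2 + 2*x*y + 4*x + y**2 + y - 1, f_y(x, y) = x**2 + 2*x*y + x - 6*y**2 + 4*y - 2.
  f_x(P) = 13, f_y(P) = -62 (gradient nonzero, so P is smooth).
Step 3: tangent line at P: 13·(x − -1) + -62·(y − -3) = 0.
Expanding: 13*x - 62*y - 173 = 0.


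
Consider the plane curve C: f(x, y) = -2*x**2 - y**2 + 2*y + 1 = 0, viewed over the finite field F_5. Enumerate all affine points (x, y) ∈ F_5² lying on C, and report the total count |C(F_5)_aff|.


Affine F_5-points: {(1, 1), (2, 3), (2, 4), (3, 3), (3, 4), (4, 1)}; count = 6.

For each of the 25 pairs (x, y) ∈ F_5², evaluate f(x, y) mod 5. Record the zeros.
  x = 0: [0↦1, 1↦2, 2↦1, 3↦3, 4↦3]  zeros at y ∈ ∅
  x = 1: [0↦4, 1↦0, 2↦4, 3↦1, 4↦1]  zeros at y ∈ {1}
  x = 2: [0↦3, 1↦4, 2↦3, 3↦0, 4↦0]  zeros at y ∈ {3, 4}
  x = 3: [0↦3, 1↦4, 2↦3, 3↦0, 4↦0]  zeros at y ∈ {3, 4}
  x = 4: [0↦4, 1↦0, 2↦4, 3↦1, 4↦1]  zeros at y ∈ {1}
Collecting zeros: affine points = {(1, 1), (2, 3), (2, 4), (3, 3), (3, 4), (4, 1)}.
Total count |C(F_5)_aff| = 6.


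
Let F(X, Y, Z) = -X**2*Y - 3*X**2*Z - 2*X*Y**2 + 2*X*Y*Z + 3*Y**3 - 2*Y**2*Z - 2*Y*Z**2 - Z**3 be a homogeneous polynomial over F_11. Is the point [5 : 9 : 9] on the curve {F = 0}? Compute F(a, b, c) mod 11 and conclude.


F(5,9,9) ≡ 7 (mod 11); P is NOT on the curve.

Evaluate F(5, 9, 9) term-by-term (mod 11).
  -X**2*Y ↦ -1·25·9·1 = -225
  -3*X**2*Z ↦ -3·25·1·9 = -675
  -2*X*Y**2 ↦ -2·5·81·1 = -810
  2*X*Y*Z ↦ 2·5·9·9 = 810
  3*Y**3 ↦ 3·1·729·1 = 2187
  -2*Y**2*Z ↦ -2·1·81·9 = -1458
  -2*Y*Z**2 ↦ -2·1·9·81 = -1458
  -Z**3 ↦ -1·1·1·729 = -729
Sum: F(5, 9, 9) = (-225) + (-675) + (-810) + (810) + (2187) + (-1458) + (-1458) + (-729) = -2358.
Reducing mod 11: -2358 ≡ 7 (mod 11).
Since F(a, b, c) ≡ 7 ≠ 0 (mod 11), P does NOT lie on the curve.


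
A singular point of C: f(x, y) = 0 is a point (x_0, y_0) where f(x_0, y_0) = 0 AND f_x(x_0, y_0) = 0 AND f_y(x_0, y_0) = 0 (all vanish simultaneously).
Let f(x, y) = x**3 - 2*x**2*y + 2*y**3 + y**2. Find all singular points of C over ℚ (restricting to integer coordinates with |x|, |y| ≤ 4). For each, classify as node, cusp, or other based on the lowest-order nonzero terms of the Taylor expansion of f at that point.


Singular points: {(0, 0)}; classification: cusp.

Compute partial derivatives:
  f_x = 3*x**2 - 4*x*y.
  f_y = -2*x**2 + 6*y**2 + 2*y.
Scan x_0 ∈ {−4, ..., 4}. For each x_0, f_y(x_0, y) is a polynomial in y; find its integer roots y ∈ {−4, ..., 4}, then test f_x and f at those candidates.
  x = -4: f_y(-4, y) = 6*y**2 + 2*y - 32; no integer root y with |y| ≤ 4.
  x = -3: f_y(-3, y) = 6*y**2 + 2*y - 18; no integer root y with |y| ≤ 4.
  x = -2: f_y(-2, y) = 6*y**2 + 2*y - 8; vanishes at y ∈ {1}. (-2, 1): f_x = 20 ≠ 0.
  x = -1: f_y(-1, y) = 6*y**2 + 2*y - 2; no integer root y with |y| ≤ 4.
  x = 0: f_y(0, y) = 6*y**2 + 2*y; vanishes at y ∈ {0}. (0, 0): f_x = 0, f = 0 — SINGULAR.
  x = 1: f_y(1, y) = 6*y**2 + 2*y - 2; no integer root y with |y| ≤ 4.
  x = 2: f_y(2, y) = 6*y**2 + 2*y - 8; vanishes at y ∈ {1}. (2, 1): f_x = 4 ≠ 0.
  x = 3: f_y(3, y) = 6*y**2 + 2*y - 18; no integer root y with |y| ≤ 4.
  x = 4: f_y(4, y) = 6*y**2 + 2*y - 32; no integer root y with |y| ≤ 4.
Only singular point on the grid: (0, 0).
Classify: substitute x = 0 + u, y = 0 + v and expand: f = u**3 - 2*u**2*v + 2*v**3 + v**2.
No constant or linear terms (consistent with a singular point). Quadratic part: v**2. Cubic part: u**3 - 2*u**2*v + 2*v**3.
The quadratic part v**2 is a perfect square, so there is a single (double) tangent line v = 0, i.e. y = 0. Restricting the cubic part to that line (v = 0) leaves u**3 ≠ 0, so f is not divisible by v and the branch is v² ≈ -u**3 to lowest order — this is a cusp.
Classification: cusp.


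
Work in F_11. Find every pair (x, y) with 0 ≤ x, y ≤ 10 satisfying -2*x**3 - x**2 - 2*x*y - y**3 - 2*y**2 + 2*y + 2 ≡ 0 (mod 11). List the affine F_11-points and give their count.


Affine F_11-points: {(1, 5), (2, 7), (5, 7), (6, 6), (7, 1), (7, 3), (7, 5), (8, 5), (9, 7), (10, 4), (10, 8)}; count = 11.

For each of the 121 pairs (x, y) ∈ F_11², evaluate f(x, y) mod 11. Record the zeros.
  x = 0: [0↦2, 1↦1, 2↦1, 3↦7, 4↦2, 5↦2, 6↦1, 7↦4, 8↦5, 9↦9, 10↦10]  zeros at y ∈ ∅
  x = 1: [0↦10, 1↦7, 2↦5, 3↦9, 4↦2, 5↦0, 6↦8, 7↦9, 8↦8, 9↦10, 10↦9]  zeros at y ∈ {5}
  x = 2: [0↦4, 1↦10, 2↦6, 3↦8, 4↦10, 5↦6, 6↦1, 7↦0, 8↦8, 9↦8, 10↦5]  zeros at y ∈ {7}
  x = 3: [0↦5, 1↦9, 2↦3, 3↦3, 4↦3, 5↦8, 6↦1, 7↦9, 8↦4, 9↦2, 10↦8]  zeros at y ∈ ∅
  x = 4: [0↦1, 1↦3, 2↦6, 3↦4, 4↦2, 5↦5, 6↦7, 7↦2, 8↦6, 9↦2, 10↦6]  zeros at y ∈ ∅
  x = 5: [0↦2, 1↦2, 2↦3, 3↦10, 4↦6, 5↦7, 6↦7, 7↦0, 8↦2, 9↦7, 10↦9]  zeros at y ∈ {7}
  x = 6: [0↦7, 1↦5, 2↦4, 3↦9, 4↦3, 5↦2, 6↦0, 7↦2, 8↦2, 9↦5, 10↦5]  zeros at y ∈ {6}
  x = 7: [0↦4, 1↦0, 2↦8, 3↦0, 4↦3, 5↦0, 6↦7, 7↦7, 8↦5, 9↦6, 10↦4]  zeros at y ∈ {1, 3, 5}
  x = 8: [0↦3, 1↦8, 2↦3, 3↦4, 4↦5, 5↦0, 6↦5, 7↦3, 8↦10, 9↦9, 10↦5]  zeros at y ∈ {5}
  x = 9: [0↦3, 1↦6, 2↦10, 3↦9, 4↦8, 5↦1, 6↦4, 7↦0, 8↦5, 9↦2, 10↦7]  zeros at y ∈ {7}
  x = 10: [0↦3, 1↦4, 2↦6, 3↦3, 4↦0, 5↦2, 6↦3, 7↦8, 8↦0, 9↦6, 10↦9]  zeros at y ∈ {4, 8}
Collecting zeros: affine points = {(1, 5), (2, 7), (5, 7), (6, 6), (7, 1), (7, 3), (7, 5), (8, 5), (9, 7), (10, 4), (10, 8)}.
Total count |C(F_11)_aff| = 11.


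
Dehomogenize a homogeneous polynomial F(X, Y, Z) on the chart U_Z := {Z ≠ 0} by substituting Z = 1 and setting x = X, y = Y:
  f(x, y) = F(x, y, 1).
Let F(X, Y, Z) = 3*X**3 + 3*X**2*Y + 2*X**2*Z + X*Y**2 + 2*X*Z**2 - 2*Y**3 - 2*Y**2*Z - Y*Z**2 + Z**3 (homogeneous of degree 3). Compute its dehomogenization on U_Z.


f(x, y) = 3*x**3 + 3*x**2*y + 2*x**2 + x*y**2 + 2*x - 2*y**3 - 2*y**2 - y + 1

On U_Z we set Z = 1. Each monomial c·X^i·Y^j·Z^k in F becomes c·x^i·y^j·1^k = c·x^i·y^j.
Substituting Z = 1: F(X, Y, 1) = 3*x**3 + 3*x**2*y + 2*x**2 + x*y**2 + 2*x - 2*y**3 - 2*y**2 - y + 1.
Note: deg(f) ≤ deg(F) = 3; strict inequality happens when F is divisible by Z (lost terms).


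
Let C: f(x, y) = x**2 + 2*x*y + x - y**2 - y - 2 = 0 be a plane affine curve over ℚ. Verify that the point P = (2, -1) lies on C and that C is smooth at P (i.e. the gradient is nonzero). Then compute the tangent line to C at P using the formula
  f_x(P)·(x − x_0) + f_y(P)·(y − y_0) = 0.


Tangent line at P: 3*x + 5*y - 1 = 0.

Step 1: f(2, -1) = 0, so P lies on C.
Step 2: partial derivatives
  f_x(x, y) = 2*x + 2*y + 1, f_y(x, y) = 2*x - 2*y - 1.
  f_x(P) = 3, f_y(P) = 5 (gradient nonzero, so P is smooth).
Step 3: tangent line at P: 3·(x − 2) + 5·(y − -1) = 0.
Expanding: 3*x + 5*y - 1 = 0.


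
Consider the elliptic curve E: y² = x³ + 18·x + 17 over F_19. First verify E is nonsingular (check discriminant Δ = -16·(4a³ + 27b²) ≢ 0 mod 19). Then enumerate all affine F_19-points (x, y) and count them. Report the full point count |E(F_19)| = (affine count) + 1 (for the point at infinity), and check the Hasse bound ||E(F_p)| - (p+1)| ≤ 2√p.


Affine points = {(0, 6), (0, 13), (1, 6), (1, 13), (2, 2), (2, 17), (4, 1), (4, 18), (5, 2), (5, 17), (7, 7), (7, 12), (10, 0), (11, 8), (11, 11), (12, 2), (12, 17), (13, 4), (13, 15), (14, 7), (14, 12), (17, 7), (17, 12), (18, 6), (18, 13)}; affine count = 25; |E(F_19)| = 26.

Discriminant check: Δ ∝ 4a³ + 27b² = 4·18³ + 27·17² = 4·5832 + 27·289 ≡ 9 (mod 19). Nonzero ⇒ E is nonsingular.
For each x ∈ F_19, compute rhs = x³ + 18·x + 17 mod 19, then count y ∈ F_19 with y² ≡ rhs.
  x = 0: rhs = 17, matching y values: 6, 13 (2 points).
  x = 1: rhs = 17, matching y values: 6, 13 (2 points).
  x = 2: rhs = 4, matching y values: 2, 17 (2 points).
  x = 3: rhs = 3, matching y values: none (0 points).
  x = 4: rhs = 1, matching y values: 1, 18 (2 points).
  x = 5: rhs = 4, matching y values: 2, 17 (2 points).
  x = 6: rhs = 18, matching y values: none (0 points).
  x = 7: rhs = 11, matching y values: 7, 12 (2 points).
  x = 8: rhs = 8, matching y values: none (0 points).
  x = 9: rhs = 15, matching y values: none (0 points).
  x = 10: rhs = 0, matching y values: 0 (1 points).
  x = 11: rhs = 7, matching y values: 8, 11 (2 points).
  x = 12: rhs = 4, matching y values: 2, 17 (2 points).
  x = 13: rhs = 16, matching y values: 4, 15 (2 points).
  x = 14: rhs = 11, matching y values: 7, 12 (2 points).
  x = 15: rhs = 14, matching y values: none (0 points).
  x = 16: rhs = 12, matching y values: none (0 points).
  x = 17: rhs = 11, matching y values: 7, 12 (2 points).
  x = 18: rhs = 17, matching y values: 6, 13 (2 points).
Total affine count: 25.
Full point count |E(F_19)| = 25 + 1 = 26.
Hasse bound: |26 − (19+1)| = |6| = 6 ≤ 2√19 ≈ 8.7178 ✓.
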